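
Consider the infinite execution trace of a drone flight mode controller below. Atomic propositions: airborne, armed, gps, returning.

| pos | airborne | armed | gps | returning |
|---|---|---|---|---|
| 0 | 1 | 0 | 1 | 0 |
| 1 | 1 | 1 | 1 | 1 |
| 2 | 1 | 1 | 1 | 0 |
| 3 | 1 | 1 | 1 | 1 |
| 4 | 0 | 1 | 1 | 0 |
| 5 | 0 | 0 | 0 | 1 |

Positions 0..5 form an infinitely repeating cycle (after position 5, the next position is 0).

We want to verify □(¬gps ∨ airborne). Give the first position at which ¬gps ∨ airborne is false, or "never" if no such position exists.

4

Check ¬gps ∨ airborne at each position in order: 0 ✓, 1 ✓, 2 ✓, 3 ✓.
At position 4 the labels are {armed, gps}, so ¬gps ∨ airborne is false there. This is the first violation.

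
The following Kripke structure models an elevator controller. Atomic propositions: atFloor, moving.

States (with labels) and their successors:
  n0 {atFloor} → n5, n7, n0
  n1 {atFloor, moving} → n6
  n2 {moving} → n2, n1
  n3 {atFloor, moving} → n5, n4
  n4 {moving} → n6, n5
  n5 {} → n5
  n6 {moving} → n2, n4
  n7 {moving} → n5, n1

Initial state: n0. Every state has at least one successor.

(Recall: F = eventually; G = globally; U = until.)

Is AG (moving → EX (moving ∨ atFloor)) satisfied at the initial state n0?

Holds

States satisfying moving → EX (moving ∨ atFloor): {n0, n1, n2, n3, n4, n5, n6, n7}.
States satisfying AG (moving → EX (moving ∨ atFloor)): {n0, n1, n2, n3, n4, n5, n6, n7}.
Every state reachable from n0 satisfies moving → EX (moving ∨ atFloor).
n0 ∈ Sat(AG (moving → EX (moving ∨ atFloor))).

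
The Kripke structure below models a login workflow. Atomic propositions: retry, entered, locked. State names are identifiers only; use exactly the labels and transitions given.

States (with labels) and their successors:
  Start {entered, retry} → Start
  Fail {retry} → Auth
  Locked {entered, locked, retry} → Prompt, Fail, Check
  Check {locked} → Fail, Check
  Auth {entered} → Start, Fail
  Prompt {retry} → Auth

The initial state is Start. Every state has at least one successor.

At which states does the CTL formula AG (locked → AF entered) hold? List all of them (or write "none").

States satisfying locked → AF entered: {Start, Fail, Locked, Auth, Prompt}.
States satisfying AG (locked → AF entered): {Start, Fail, Auth, Prompt}.

{Start, Fail, Auth, Prompt}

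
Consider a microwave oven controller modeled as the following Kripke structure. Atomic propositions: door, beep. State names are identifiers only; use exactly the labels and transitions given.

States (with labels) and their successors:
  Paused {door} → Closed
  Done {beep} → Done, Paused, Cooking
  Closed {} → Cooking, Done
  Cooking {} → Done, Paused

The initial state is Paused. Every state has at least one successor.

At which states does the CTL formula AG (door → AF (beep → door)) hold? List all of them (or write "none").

{Paused, Done, Closed, Cooking}

States satisfying door → AF (beep → door): {Paused, Done, Closed, Cooking}.
States satisfying AG (door → AF (beep → door)): {Paused, Done, Closed, Cooking}.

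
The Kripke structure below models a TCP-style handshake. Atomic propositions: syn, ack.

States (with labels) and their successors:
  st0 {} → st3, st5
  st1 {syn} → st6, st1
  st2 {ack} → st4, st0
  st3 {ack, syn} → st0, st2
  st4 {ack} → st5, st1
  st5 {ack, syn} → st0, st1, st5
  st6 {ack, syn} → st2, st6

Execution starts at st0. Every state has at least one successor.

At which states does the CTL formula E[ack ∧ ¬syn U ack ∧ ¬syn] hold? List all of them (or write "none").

States satisfying ack ∧ ¬syn: {st2, st4}.
States satisfying E[ack ∧ ¬syn U ack ∧ ¬syn]: {st2, st4}.

{st2, st4}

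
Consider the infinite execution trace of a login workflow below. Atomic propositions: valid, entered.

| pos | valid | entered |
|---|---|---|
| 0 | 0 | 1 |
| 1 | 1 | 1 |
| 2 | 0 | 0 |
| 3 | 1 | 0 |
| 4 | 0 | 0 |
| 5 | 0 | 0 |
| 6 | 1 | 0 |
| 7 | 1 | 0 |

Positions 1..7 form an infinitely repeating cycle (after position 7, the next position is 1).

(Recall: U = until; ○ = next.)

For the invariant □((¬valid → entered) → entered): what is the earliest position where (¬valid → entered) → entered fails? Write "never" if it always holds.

3

Check (¬valid → entered) → entered at each position in order: 0 ✓, 1 ✓, 2 ✓.
At position 3 the labels are {valid}, so (¬valid → entered) → entered is false there. This is the first violation.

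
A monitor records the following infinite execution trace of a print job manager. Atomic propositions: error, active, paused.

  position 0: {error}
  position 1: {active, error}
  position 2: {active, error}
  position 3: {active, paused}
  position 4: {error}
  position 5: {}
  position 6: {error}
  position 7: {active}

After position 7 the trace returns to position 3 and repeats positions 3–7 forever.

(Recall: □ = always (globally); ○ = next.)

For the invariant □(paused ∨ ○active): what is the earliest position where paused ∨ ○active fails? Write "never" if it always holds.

4

Check paused ∨ ○active at each position in order: 0 ✓, 1 ✓, 2 ✓, 3 ✓.
At position 4 the labels are {error} and the next position 5 has {}, so paused ∨ ○active is false there. This is the first violation.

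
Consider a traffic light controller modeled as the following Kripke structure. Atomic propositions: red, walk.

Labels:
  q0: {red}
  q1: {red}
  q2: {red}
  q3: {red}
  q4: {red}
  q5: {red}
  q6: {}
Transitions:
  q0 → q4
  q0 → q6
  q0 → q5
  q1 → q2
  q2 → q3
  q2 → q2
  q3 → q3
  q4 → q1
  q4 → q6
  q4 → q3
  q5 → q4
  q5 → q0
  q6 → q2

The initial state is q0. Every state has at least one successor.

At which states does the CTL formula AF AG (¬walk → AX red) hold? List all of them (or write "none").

States satisfying AG (¬walk → AX red): {q1, q2, q3, q6}.
States satisfying AF AG (¬walk → AX red): {q1, q2, q3, q4, q6}.

{q1, q2, q3, q4, q6}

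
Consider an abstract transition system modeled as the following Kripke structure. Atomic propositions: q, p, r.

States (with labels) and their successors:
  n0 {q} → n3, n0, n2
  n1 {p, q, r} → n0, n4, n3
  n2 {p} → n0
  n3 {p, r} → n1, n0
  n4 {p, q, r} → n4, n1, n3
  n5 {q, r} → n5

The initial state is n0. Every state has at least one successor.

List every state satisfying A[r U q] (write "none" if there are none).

{n0, n1, n3, n4, n5}

States satisfying r: {n1, n3, n4, n5}.
States satisfying q: {n0, n1, n4, n5}.
States satisfying A[r U q]: {n0, n1, n3, n4, n5}.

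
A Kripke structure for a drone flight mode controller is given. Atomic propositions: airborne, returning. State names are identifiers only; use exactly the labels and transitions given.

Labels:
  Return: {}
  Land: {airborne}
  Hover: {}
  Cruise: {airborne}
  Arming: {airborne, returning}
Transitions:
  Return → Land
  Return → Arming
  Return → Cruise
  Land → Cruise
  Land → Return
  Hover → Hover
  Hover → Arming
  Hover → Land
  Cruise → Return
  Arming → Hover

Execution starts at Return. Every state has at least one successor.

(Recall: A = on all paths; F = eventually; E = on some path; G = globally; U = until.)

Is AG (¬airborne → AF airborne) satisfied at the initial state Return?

No

States satisfying ¬airborne → AF airborne: {Return, Land, Cruise, Arming}.
States satisfying AG (¬airborne → AF airborne): ∅.
Hover is reachable from Return and violates ¬airborne → AF airborne, so AG fails at Return.
Return ∉ Sat(AG (¬airborne → AF airborne)).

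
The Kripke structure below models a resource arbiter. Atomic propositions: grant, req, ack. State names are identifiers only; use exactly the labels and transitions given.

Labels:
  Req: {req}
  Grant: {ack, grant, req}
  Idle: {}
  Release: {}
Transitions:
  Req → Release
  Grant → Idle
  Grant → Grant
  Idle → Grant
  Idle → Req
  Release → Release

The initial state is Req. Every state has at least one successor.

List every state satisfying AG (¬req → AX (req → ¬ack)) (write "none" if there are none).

{Req, Release}

States satisfying ¬req → AX (req → ¬ack): {Req, Grant, Release}.
States satisfying AG (¬req → AX (req → ¬ack)): {Req, Release}.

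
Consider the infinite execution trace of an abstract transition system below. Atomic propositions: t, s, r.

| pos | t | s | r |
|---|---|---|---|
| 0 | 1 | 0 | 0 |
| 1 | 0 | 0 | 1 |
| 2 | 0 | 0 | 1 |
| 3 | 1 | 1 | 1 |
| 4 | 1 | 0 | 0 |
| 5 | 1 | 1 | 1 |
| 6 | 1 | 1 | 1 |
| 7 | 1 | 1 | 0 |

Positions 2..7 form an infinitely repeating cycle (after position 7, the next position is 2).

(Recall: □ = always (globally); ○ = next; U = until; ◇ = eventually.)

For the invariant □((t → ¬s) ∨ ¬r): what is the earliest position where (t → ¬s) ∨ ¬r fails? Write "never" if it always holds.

Check (t → ¬s) ∨ ¬r at each position in order: 0 ✓, 1 ✓, 2 ✓.
At position 3 the labels are {r, s, t}, so (t → ¬s) ∨ ¬r is false there. This is the first violation.

3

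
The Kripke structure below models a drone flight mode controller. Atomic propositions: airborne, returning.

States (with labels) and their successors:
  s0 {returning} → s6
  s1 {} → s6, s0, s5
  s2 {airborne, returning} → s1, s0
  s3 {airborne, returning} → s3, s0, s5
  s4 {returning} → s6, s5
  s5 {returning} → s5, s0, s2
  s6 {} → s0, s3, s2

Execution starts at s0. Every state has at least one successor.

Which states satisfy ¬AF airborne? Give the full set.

{s0, s1, s4, s5, s6}

States satisfying airborne: {s2, s3}.
States satisfying AF airborne: {s2, s3}.
States satisfying ¬AF airborne: {s0, s1, s4, s5, s6}.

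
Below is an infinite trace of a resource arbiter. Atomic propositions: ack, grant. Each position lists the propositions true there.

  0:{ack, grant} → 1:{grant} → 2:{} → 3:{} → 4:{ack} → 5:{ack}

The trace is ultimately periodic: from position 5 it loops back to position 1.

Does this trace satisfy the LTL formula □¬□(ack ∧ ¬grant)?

¬□(ack ∧ ¬grant) holds at every position 0..5, and those are all positions ever visited, so □¬□(ack ∧ ¬grant) holds.

Satisfied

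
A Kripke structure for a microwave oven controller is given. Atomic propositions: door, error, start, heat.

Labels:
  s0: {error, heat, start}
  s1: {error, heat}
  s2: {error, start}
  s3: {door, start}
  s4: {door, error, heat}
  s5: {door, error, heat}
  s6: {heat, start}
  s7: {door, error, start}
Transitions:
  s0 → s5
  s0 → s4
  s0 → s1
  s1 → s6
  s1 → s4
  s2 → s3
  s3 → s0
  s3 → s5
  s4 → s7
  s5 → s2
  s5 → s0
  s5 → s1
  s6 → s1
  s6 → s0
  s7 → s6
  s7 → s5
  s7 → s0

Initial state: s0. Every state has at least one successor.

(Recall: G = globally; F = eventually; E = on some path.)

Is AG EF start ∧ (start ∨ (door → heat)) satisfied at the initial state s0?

Holds

States satisfying EF start: {s0, s1, s2, s3, s4, s5, s6, s7}.
States satisfying AG EF start: {s0, s1, s2, s3, s4, s5, s6, s7}.
States satisfying door → heat: {s0, s1, s2, s4, s5, s6}.
States satisfying start ∨ (door → heat): {s0, s1, s2, s3, s4, s5, s6, s7}.
States satisfying AG EF start ∧ (start ∨ (door → heat)): {s0, s1, s2, s3, s4, s5, s6, s7}.
s0 ∈ Sat(AG EF start ∧ (start ∨ (door → heat))).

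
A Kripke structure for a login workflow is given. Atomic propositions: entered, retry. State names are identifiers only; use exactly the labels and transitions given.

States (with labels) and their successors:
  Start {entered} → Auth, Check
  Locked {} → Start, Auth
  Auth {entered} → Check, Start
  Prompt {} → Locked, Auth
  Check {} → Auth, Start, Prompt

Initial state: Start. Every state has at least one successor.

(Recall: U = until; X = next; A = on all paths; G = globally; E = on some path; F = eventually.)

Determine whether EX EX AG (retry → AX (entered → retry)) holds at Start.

States satisfying EX AG (retry → AX (entered → retry)): {Start, Locked, Auth, Prompt, Check}.
States satisfying EX EX AG (retry → AX (entered → retry)): {Start, Locked, Auth, Prompt, Check}.
Start ∈ Sat(EX EX AG (retry → AX (entered → retry))).

Holds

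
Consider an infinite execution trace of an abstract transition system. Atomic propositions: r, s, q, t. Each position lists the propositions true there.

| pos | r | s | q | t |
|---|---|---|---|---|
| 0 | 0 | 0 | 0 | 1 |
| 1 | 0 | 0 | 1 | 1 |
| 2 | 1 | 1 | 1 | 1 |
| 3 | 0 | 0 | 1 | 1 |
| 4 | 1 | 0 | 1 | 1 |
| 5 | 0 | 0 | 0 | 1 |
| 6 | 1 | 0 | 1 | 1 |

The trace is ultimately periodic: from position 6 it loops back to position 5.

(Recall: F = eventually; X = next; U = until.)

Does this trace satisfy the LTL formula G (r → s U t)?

Yes

r → s U t holds at every position 0..6, and those are all positions ever visited, so G (r → s U t) holds.
Positions where r holds: 2, 4, 6.
Check s U t at each: 2→ok, 4→ok, 6→ok.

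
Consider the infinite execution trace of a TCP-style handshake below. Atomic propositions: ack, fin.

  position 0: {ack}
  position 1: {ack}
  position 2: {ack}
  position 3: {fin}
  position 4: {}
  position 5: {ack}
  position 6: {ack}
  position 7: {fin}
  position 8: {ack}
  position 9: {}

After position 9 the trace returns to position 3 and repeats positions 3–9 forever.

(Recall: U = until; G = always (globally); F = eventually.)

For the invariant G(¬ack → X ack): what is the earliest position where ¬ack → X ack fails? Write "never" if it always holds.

Check ¬ack → X ack at each position in order: 0 ✓, 1 ✓, 2 ✓.
At position 3 the labels are {fin} and the next position 4 has {}, so ¬ack → X ack is false there. This is the first violation.

3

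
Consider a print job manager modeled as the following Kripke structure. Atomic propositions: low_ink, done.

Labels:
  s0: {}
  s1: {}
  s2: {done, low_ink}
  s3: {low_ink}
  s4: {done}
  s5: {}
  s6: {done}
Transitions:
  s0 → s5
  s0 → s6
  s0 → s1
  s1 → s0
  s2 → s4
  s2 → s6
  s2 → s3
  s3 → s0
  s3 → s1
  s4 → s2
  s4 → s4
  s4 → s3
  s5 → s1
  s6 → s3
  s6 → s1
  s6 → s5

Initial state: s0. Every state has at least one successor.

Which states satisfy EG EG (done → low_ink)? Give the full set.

States satisfying EG (done → low_ink): {s0, s1, s2, s3, s5}.
States satisfying EG EG (done → low_ink): {s0, s1, s2, s3, s5}.

{s0, s1, s2, s3, s5}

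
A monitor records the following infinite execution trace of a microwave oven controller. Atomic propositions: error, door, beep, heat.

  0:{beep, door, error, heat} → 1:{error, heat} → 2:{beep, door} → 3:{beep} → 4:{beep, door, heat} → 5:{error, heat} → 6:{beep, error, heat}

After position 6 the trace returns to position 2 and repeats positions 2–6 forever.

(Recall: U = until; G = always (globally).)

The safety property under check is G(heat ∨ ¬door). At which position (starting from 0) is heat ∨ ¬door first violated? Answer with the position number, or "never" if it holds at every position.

Check heat ∨ ¬door at each position in order: 0 ✓, 1 ✓.
At position 2 the labels are {beep, door}, so heat ∨ ¬door is false there. This is the first violation.

2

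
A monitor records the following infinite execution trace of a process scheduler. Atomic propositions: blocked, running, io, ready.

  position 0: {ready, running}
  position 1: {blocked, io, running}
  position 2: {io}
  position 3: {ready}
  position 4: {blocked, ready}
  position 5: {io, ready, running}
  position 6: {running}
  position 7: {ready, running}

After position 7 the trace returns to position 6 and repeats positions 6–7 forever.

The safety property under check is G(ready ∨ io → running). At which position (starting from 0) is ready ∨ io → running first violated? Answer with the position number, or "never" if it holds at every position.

Check ready ∨ io → running at each position in order: 0 ✓, 1 ✓.
At position 2 the labels are {io}, so ready ∨ io → running is false there. This is the first violation.

2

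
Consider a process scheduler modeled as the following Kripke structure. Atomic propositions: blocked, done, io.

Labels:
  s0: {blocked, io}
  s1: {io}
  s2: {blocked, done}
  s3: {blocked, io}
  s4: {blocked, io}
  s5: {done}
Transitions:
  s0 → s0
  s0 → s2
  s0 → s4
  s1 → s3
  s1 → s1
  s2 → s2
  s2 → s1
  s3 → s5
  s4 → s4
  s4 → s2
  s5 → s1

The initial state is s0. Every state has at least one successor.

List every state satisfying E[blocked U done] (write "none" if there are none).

{s0, s2, s3, s4, s5}

States satisfying blocked: {s0, s2, s3, s4}.
States satisfying done: {s2, s5}.
States satisfying E[blocked U done]: {s0, s2, s3, s4, s5}.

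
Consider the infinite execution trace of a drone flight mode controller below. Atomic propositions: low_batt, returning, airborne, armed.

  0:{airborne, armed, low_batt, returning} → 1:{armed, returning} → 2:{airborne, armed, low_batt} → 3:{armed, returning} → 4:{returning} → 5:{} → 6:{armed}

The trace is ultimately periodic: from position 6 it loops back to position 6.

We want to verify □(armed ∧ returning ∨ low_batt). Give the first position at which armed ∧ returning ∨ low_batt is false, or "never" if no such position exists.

4

Check armed ∧ returning ∨ low_batt at each position in order: 0 ✓, 1 ✓, 2 ✓, 3 ✓.
At position 4 the labels are {returning}, so armed ∧ returning ∨ low_batt is false there. This is the first violation.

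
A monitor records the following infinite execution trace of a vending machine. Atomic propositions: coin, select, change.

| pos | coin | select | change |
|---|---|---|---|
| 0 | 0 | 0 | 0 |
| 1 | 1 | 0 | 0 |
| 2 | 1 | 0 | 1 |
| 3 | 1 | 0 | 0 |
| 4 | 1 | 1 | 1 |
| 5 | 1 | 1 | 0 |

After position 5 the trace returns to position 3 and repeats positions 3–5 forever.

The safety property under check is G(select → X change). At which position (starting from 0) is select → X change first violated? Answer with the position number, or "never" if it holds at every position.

Check select → X change at each position in order: 0 ✓, 1 ✓, 2 ✓, 3 ✓.
At position 4 the labels are {change, coin, select} and the next position 5 has {coin, select}, so select → X change is false there. This is the first violation.

4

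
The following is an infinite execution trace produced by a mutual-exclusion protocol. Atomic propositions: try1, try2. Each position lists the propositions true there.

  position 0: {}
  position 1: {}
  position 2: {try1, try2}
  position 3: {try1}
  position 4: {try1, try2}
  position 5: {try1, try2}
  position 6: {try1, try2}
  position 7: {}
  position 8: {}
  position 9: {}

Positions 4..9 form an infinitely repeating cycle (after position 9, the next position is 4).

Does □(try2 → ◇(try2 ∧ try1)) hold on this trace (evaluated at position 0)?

Yes

try2 → ◇(try2 ∧ try1) holds at every position 0..9, and those are all positions ever visited, so □(try2 → ◇(try2 ∧ try1)) holds.
Positions where try2 holds: 2, 4, 5, 6.
Check ◇(try2 ∧ try1) at each: 2→ok, 4→ok, 5→ok, 6→ok.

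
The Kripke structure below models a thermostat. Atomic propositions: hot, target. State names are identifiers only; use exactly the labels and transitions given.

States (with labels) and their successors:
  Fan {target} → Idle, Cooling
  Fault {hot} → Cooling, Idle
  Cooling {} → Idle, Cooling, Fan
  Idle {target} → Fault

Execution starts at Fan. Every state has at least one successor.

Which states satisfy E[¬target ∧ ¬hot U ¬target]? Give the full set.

States satisfying ¬target ∧ ¬hot: {Cooling}.
States satisfying ¬target: {Fault, Cooling}.
States satisfying E[¬target ∧ ¬hot U ¬target]: {Fault, Cooling}.

{Fault, Cooling}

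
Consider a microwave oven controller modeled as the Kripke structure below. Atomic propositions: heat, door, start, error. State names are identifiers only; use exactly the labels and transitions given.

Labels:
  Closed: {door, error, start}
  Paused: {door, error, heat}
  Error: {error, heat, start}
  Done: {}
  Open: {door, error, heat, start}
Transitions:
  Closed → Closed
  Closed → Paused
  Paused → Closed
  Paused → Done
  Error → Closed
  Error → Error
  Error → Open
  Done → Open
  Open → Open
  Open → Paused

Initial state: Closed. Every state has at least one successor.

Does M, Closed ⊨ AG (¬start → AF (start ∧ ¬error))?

Violated

States satisfying ¬start → AF (start ∧ ¬error): {Closed, Error, Open}.
States satisfying AG (¬start → AF (start ∧ ¬error)): ∅.
Done is reachable from Closed and violates ¬start → AF (start ∧ ¬error), so AG fails at Closed.
Closed ∉ Sat(AG (¬start → AF (start ∧ ¬error))).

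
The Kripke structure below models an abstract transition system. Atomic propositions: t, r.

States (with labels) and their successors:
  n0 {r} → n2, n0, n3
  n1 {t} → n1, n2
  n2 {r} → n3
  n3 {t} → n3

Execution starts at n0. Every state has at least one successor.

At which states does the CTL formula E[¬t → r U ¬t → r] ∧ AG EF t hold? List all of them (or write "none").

States satisfying ¬t → r: {n0, n1, n2, n3}.
States satisfying E[¬t → r U ¬t → r]: {n0, n1, n2, n3}.
States satisfying EF t: {n0, n1, n2, n3}.
States satisfying AG EF t: {n0, n1, n2, n3}.
States satisfying E[¬t → r U ¬t → r] ∧ AG EF t: {n0, n1, n2, n3}.

{n0, n1, n2, n3}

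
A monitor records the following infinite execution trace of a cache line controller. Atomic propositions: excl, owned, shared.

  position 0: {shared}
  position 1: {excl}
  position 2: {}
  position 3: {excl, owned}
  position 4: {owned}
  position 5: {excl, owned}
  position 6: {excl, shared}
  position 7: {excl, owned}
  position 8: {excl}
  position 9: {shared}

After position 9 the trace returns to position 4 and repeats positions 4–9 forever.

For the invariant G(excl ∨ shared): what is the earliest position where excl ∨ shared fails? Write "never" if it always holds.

2

Check excl ∨ shared at each position in order: 0 ✓, 1 ✓.
At position 2 the labels are {}, so excl ∨ shared is false there. This is the first violation.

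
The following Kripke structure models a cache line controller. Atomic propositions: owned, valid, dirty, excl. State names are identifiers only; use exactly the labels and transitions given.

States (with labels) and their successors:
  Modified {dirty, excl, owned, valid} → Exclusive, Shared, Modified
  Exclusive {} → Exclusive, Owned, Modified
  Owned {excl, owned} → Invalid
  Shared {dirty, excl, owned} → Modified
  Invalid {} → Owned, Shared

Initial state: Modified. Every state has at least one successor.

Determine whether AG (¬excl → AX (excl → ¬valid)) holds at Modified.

States satisfying ¬excl → AX (excl → ¬valid): {Modified, Owned, Shared, Invalid}.
States satisfying AG (¬excl → AX (excl → ¬valid)): ∅.
Exclusive is reachable from Modified and violates ¬excl → AX (excl → ¬valid), so AG fails at Modified.
Modified ∉ Sat(AG (¬excl → AX (excl → ¬valid))).

Violated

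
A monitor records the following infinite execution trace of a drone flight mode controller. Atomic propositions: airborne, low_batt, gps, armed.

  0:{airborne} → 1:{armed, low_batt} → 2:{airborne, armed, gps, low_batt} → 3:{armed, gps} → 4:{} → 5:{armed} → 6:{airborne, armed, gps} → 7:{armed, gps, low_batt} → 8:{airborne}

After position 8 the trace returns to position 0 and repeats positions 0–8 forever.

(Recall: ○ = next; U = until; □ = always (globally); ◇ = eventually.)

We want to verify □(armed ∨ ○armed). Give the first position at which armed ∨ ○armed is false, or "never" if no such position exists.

8

Check armed ∨ ○armed at each position in order: 0 ✓, 1 ✓, 2 ✓, 3 ✓, 4 ✓, 5 ✓, 6 ✓, 7 ✓.
At position 8 the labels are {airborne} and the next position 0 has {airborne}, so armed ∨ ○armed is false there. This is the first violation.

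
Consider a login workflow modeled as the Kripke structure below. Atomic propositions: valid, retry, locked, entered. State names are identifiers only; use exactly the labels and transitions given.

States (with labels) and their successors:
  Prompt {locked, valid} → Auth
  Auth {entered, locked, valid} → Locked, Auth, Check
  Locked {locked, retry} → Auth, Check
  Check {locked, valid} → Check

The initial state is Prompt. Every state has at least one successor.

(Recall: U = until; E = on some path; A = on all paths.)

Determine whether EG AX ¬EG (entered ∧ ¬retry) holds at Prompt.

No

States satisfying AX ¬EG (entered ∧ ¬retry): {Check}.
States satisfying EG AX ¬EG (entered ∧ ¬retry): {Check}.
No suitable path/successor from Prompt witnesses the formula.
Prompt ∉ Sat(EG AX ¬EG (entered ∧ ¬retry)).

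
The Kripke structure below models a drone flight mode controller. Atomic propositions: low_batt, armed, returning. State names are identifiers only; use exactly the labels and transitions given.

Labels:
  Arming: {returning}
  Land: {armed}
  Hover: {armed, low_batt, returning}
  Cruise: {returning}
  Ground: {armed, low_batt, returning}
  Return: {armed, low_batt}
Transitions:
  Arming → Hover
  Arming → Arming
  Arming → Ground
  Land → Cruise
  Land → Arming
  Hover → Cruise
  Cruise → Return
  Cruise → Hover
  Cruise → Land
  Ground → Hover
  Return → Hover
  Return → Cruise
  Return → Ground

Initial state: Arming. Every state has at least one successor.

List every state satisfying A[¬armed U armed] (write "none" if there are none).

{Land, Hover, Cruise, Ground, Return}

States satisfying ¬armed: {Arming, Cruise}.
States satisfying armed: {Land, Hover, Ground, Return}.
States satisfying A[¬armed U armed]: {Land, Hover, Cruise, Ground, Return}.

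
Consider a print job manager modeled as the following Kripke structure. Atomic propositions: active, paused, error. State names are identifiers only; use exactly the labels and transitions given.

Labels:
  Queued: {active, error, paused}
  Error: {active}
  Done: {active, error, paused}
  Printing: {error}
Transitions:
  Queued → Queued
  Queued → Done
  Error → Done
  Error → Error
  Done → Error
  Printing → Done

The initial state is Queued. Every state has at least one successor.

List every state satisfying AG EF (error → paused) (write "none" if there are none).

{Queued, Error, Done, Printing}

States satisfying EF (error → paused): {Queued, Error, Done, Printing}.
States satisfying AG EF (error → paused): {Queued, Error, Done, Printing}.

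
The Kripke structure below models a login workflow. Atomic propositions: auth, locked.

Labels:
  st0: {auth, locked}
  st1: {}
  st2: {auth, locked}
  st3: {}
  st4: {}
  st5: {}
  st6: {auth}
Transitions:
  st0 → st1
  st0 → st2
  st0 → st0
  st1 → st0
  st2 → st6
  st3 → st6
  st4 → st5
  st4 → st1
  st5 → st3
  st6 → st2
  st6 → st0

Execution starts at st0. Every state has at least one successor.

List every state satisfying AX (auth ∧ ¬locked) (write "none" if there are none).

States satisfying auth ∧ ¬locked: {st6}.
States satisfying AX (auth ∧ ¬locked): {st2, st3}.

{st2, st3}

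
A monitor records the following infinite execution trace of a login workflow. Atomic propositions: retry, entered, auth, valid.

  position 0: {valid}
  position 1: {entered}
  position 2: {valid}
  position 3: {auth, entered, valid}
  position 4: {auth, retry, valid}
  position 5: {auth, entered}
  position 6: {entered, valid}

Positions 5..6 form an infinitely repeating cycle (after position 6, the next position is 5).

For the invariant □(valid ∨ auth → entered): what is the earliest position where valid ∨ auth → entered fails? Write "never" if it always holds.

0

At position 0 the labels are {valid}, so valid ∨ auth → entered is false there. This is the first violation.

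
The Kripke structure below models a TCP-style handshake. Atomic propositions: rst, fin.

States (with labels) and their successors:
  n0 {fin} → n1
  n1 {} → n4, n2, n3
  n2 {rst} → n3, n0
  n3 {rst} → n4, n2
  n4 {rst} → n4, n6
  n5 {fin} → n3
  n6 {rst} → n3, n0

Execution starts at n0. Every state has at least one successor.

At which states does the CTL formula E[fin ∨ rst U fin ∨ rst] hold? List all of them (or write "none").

{n0, n2, n3, n4, n5, n6}

States satisfying fin ∨ rst: {n0, n2, n3, n4, n5, n6}.
States satisfying E[fin ∨ rst U fin ∨ rst]: {n0, n2, n3, n4, n5, n6}.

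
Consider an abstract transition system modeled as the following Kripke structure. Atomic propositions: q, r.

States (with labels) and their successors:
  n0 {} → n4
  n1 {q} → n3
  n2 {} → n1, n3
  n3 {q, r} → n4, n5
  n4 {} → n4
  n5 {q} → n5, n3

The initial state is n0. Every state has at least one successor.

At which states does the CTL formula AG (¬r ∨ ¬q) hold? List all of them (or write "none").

States satisfying ¬r ∨ ¬q: {n0, n1, n2, n4, n5}.
States satisfying AG (¬r ∨ ¬q): {n0, n4}.

{n0, n4}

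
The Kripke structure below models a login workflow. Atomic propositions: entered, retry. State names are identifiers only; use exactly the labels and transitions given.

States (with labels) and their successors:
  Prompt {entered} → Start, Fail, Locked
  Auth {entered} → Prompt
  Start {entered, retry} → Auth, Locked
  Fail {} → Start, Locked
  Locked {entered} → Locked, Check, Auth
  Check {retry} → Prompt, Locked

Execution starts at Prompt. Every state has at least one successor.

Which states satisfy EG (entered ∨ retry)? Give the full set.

{Prompt, Auth, Start, Locked, Check}

States satisfying entered ∨ retry: {Prompt, Auth, Start, Locked, Check}.
States satisfying EG (entered ∨ retry): {Prompt, Auth, Start, Locked, Check}.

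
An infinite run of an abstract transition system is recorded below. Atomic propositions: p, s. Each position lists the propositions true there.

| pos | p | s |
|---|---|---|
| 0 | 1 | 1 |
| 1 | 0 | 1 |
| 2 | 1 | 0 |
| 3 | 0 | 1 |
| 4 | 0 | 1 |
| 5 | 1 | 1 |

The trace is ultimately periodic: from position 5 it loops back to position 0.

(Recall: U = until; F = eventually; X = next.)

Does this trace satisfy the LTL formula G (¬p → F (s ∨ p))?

Yes

¬p → F (s ∨ p) holds at every position 0..5, and those are all positions ever visited, so G (¬p → F (s ∨ p)) holds.
Positions where ¬p holds: 1, 3, 4.
Check F (s ∨ p) at each: 1→ok, 3→ok, 4→ok.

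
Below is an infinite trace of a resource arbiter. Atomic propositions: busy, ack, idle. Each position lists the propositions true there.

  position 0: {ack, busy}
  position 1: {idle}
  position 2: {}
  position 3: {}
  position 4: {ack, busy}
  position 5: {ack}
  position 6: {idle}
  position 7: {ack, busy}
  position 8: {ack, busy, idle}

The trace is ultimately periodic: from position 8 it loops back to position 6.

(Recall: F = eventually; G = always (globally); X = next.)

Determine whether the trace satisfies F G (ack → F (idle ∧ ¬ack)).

Holds

G (ack → F (idle ∧ ¬ack)) holds at position 0, which is reachable from 0, so F G (ack → F (idle ∧ ¬ack)) holds.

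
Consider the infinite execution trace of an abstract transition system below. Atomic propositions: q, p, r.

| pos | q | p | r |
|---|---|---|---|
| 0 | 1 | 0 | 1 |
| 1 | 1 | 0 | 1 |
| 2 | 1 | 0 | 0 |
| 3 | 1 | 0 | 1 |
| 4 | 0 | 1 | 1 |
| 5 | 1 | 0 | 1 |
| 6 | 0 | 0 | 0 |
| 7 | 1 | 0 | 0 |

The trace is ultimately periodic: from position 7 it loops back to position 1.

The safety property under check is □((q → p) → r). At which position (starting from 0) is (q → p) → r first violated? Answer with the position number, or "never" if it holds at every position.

6

Check (q → p) → r at each position in order: 0 ✓, 1 ✓, 2 ✓, 3 ✓, 4 ✓, 5 ✓.
At position 6 the labels are {}, so (q → p) → r is false there. This is the first violation.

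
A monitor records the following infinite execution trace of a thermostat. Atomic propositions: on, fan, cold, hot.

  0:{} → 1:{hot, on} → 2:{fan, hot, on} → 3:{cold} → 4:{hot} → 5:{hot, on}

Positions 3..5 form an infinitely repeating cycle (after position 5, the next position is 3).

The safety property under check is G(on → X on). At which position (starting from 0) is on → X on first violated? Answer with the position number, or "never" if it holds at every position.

2

Check on → X on at each position in order: 0 ✓, 1 ✓.
At position 2 the labels are {fan, hot, on} and the next position 3 has {cold}, so on → X on is false there. This is the first violation.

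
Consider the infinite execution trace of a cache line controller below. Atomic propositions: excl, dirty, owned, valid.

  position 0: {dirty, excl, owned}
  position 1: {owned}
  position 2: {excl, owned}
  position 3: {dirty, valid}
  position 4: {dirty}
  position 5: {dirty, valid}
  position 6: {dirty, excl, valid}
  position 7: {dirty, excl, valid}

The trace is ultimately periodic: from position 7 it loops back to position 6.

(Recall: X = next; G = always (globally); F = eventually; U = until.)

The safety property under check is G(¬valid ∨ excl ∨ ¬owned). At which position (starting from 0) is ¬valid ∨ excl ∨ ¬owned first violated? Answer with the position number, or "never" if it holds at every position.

never

¬valid ∨ excl ∨ ¬owned holds at every position 0..7, and those are all the positions the trace ever visits, so the invariant G(¬valid ∨ excl ∨ ¬owned) is never violated.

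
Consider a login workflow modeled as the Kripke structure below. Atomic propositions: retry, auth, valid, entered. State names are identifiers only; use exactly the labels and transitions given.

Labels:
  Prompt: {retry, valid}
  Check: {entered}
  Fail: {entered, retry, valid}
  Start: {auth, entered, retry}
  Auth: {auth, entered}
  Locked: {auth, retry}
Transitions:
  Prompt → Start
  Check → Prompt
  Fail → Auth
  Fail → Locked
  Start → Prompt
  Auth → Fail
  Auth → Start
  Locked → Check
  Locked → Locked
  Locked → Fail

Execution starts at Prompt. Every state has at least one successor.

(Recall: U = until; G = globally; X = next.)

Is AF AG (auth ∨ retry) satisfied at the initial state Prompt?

Satisfied

States satisfying AG (auth ∨ retry): {Prompt, Start}.
States satisfying AF AG (auth ∨ retry): {Prompt, Check, Start}.
Prompt ∈ Sat(AF AG (auth ∨ retry)).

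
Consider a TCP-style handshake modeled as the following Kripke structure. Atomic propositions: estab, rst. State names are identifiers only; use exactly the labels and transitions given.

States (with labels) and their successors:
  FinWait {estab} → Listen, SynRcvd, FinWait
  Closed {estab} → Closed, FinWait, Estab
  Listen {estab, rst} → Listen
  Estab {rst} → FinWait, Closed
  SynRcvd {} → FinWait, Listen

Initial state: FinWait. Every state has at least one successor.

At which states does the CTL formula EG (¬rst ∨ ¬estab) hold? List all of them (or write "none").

{FinWait, Closed, Estab, SynRcvd}

States satisfying ¬rst ∨ ¬estab: {FinWait, Closed, Estab, SynRcvd}.
States satisfying EG (¬rst ∨ ¬estab): {FinWait, Closed, Estab, SynRcvd}.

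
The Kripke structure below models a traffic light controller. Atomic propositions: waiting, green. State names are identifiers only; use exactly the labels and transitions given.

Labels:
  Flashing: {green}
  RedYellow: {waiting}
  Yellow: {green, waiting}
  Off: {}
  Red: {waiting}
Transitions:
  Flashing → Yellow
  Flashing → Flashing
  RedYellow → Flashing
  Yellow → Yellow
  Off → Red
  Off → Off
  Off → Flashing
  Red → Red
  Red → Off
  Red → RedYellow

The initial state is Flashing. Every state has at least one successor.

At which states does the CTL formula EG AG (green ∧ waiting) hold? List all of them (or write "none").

{Yellow}

States satisfying AG (green ∧ waiting): {Yellow}.
States satisfying EG AG (green ∧ waiting): {Yellow}.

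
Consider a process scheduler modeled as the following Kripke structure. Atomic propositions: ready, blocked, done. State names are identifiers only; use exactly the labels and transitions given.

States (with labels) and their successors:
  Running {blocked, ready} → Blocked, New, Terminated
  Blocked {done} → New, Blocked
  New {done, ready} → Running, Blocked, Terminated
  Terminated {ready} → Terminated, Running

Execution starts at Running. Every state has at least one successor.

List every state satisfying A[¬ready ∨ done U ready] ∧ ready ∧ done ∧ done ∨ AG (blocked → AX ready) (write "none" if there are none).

States satisfying ¬ready ∨ done: {Blocked, New}.
States satisfying ready: {Running, New, Terminated}.
States satisfying A[¬ready ∨ done U ready]: {Running, New, Terminated}.
States satisfying ready ∧ done: {New}.
States satisfying ready ∧ done ∧ done: {New}.
States satisfying A[¬ready ∨ done U ready] ∧ ready ∧ done ∧ done: {New}.
States satisfying blocked → AX ready: {Blocked, New, Terminated}.
States satisfying AG (blocked → AX ready): ∅.
States satisfying A[¬ready ∨ done U ready] ∧ ready ∧ done ∧ done ∨ AG (blocked → AX ready): {New}.

{New}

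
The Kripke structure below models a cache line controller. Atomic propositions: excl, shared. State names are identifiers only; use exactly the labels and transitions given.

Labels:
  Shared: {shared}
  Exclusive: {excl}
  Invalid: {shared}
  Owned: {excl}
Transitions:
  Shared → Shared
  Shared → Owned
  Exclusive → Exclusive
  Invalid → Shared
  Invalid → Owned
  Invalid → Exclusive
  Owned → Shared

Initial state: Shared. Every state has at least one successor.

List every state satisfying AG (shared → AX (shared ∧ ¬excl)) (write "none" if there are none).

States satisfying shared → AX (shared ∧ ¬excl): {Exclusive, Owned}.
States satisfying AG (shared → AX (shared ∧ ¬excl)): {Exclusive}.

{Exclusive}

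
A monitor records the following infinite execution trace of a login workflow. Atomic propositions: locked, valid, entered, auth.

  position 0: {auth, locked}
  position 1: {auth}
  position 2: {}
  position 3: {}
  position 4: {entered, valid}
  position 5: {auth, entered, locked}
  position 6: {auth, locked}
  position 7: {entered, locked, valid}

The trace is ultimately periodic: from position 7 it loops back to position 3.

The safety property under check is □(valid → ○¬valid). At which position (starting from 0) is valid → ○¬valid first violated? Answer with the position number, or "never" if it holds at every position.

valid → ○¬valid holds at every position 0..7, and those are all the positions the trace ever visits, so the invariant □(valid → ○¬valid) is never violated.

never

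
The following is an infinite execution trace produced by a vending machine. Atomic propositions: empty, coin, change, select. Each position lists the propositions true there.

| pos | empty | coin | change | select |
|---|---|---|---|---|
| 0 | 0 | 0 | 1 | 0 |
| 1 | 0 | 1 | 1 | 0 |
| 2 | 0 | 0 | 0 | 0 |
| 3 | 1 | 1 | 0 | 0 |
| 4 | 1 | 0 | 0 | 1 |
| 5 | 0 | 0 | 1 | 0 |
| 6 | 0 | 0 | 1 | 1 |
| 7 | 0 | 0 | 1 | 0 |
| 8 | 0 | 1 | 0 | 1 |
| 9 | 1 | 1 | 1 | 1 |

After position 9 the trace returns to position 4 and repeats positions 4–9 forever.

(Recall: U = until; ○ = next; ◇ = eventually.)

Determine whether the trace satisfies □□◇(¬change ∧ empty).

Yes

□◇(¬change ∧ empty) holds at every position 0..9, and those are all positions ever visited, so □□◇(¬change ∧ empty) holds.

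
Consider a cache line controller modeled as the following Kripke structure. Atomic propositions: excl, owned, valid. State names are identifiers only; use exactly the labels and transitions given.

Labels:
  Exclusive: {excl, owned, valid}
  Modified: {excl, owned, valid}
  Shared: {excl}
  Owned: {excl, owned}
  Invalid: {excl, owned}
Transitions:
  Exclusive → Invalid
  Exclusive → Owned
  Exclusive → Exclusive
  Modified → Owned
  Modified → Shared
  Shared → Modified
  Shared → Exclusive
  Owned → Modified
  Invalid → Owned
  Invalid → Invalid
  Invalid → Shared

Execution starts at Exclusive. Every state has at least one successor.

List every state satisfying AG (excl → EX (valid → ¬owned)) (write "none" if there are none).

none

States satisfying excl → EX (valid → ¬owned): {Exclusive, Modified, Invalid}.
States satisfying AG (excl → EX (valid → ¬owned)): ∅.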